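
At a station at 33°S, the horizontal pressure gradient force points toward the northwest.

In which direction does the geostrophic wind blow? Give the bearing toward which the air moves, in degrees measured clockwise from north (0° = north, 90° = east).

The pressure-gradient force points toward the northwest (bearing 315°).
Geostrophic balance: in the Southern Hemisphere the Coriolis force deflects motion to the left, so the geostrophic wind blows 90° to the left of the pressure-gradient force (low pressure on the right).
Rotating 315° by 90° counterclockwise gives 225° — the wind blows toward the southwest.

225°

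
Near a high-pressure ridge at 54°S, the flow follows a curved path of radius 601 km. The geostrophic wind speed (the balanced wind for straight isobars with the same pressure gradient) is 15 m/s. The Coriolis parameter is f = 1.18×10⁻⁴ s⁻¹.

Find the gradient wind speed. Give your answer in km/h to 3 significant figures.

Around a high, pressure-gradient force acts outward with centrifugal, so Coriolis balances both:
fV = (1/ρ)|∂P/∂n| + V²/R  →  V² − fR·V + fR·V_g = 0
With fR = 1.18×10⁻⁴ × 601×10³ m = 70.9 m/s:
V = [fR − √((fR)² − 4 fR V_g)]/2 = [70.9 − √(70.9² − 4×70.9×15)]/2 = 21.5 m/s
Supergeostrophic (V > V_g = 15 m/s), as expected around a high.
Converting: 21.5 m/s × 3.6 = 77.6 km/h

77.6 km/h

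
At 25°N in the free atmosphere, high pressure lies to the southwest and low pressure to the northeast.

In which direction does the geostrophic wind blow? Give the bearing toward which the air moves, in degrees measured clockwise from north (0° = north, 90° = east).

135°

The pressure-gradient force points toward the northeast (bearing 045°).
Geostrophic balance: in the Northern Hemisphere the Coriolis force deflects motion to the right, so the geostrophic wind blows 90° to the right of the pressure-gradient force (low pressure on the left).
Rotating 045° by 90° clockwise gives 135° — the wind blows toward the southeast.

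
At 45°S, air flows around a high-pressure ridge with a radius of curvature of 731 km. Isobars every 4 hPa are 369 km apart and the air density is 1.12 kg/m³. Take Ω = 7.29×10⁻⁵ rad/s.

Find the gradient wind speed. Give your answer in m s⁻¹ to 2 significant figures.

Coriolis parameter at 45°S:
f = 2Ω sin φ = 2 × 7.29×10⁻⁵ × sin 45° = 1.03×10⁻⁴ s⁻¹
Pressure gradient: |∂P/∂n| = 400 Pa / 369000 m = 1.08×10⁻³ Pa/m
Geostrophic speed: V_g = |∂P/∂n|/(fρ) = 1.08×10⁻³/(1.03×10⁻⁴ × 1.12) = 9.39 m/s
Around a high, pressure-gradient force acts outward with centrifugal, so Coriolis balances both:
fV = (1/ρ)|∂P/∂n| + V²/R  →  V² − fR·V + fR·V_g = 0
With fR = 1.03×10⁻⁴ × 731×10³ m = 75.4 m/s:
V = [fR − √((fR)² − 4 fR V_g)]/2 = [75.4 − √(75.4² − 4×75.4×9.39)]/2 = 11 m/s
Supergeostrophic (V > V_g = 9.39 m/s), as expected around a high.

11 m s⁻¹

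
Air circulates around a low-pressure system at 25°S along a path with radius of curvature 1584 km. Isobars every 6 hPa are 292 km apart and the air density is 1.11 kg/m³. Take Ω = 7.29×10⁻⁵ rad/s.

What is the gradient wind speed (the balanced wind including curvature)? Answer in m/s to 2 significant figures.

Coriolis parameter at 25°S:
f = 2Ω sin φ = 2 × 7.29×10⁻⁵ × sin 25° = 6.16×10⁻⁵ s⁻¹
Pressure gradient: |∂P/∂n| = 600 Pa / 292000 m = 2.05×10⁻³ Pa/m
Geostrophic speed: V_g = |∂P/∂n|/(fρ) = 2.05×10⁻³/(6.16×10⁻⁵ × 1.11) = 30.0 m/s
Around a low, centrifugal force acts outward with Coriolis, so pressure-gradient force balances both:
(1/ρ)|∂P/∂n| = fV + V²/R  →  V² + fR·V − fR·V_g = 0
With fR = 6.16×10⁻⁵ × 1584×10³ m = 97.6 m/s:
V = [−fR + √((fR)² + 4 fR V_g)]/2 = [−97.6 + √(97.6² + 4×97.6×30)]/2 = 24.1 m/s
Subgeostrophic (V < V_g = 30 m/s), as expected around a low.

24 m/s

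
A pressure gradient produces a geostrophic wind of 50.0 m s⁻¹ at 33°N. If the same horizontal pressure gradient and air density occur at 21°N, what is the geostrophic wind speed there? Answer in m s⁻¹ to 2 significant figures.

With the same pressure gradient and density, V_g ∝ 1/f ∝ 1/sin φ.
V₂ = V₁ · sin φ₁ / sin φ₂ = 50.0 × sin 33° / sin 21°
V₂ = 50.0 × 0.5446/0.3584 = 76 m s⁻¹

76 m s⁻¹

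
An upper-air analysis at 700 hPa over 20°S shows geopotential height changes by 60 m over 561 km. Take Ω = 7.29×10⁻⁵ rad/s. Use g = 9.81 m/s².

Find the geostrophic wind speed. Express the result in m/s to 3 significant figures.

21.0 m/s

Coriolis parameter at 20°S:
f = 2Ω sin φ = 2 × 7.29×10⁻⁵ × sin 20° = 4.99×10⁻⁵ s⁻¹
Height gradient: |∂Z/∂n| = 60 m / 561000 m = 1.07×10⁻⁴
On a pressure surface, geostrophic balance gives V_g = (g/f)|∂Z/∂n|:
V_g = 9.81 × 1.07×10⁻⁴ / 4.99×10⁻⁵ = 21.0 m/s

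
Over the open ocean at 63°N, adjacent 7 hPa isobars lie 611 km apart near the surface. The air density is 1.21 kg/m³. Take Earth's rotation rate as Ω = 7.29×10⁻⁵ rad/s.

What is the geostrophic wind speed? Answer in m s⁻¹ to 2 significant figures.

Coriolis parameter at 63°N:
f = 2Ω sin φ = 2 × 7.29×10⁻⁵ × sin 63° = 1.30×10⁻⁴ s⁻¹
Pressure gradient: |∂P/∂n| = 700 Pa / 611000 m = 1.15×10⁻³ Pa/m
Geostrophic balance (pressure-gradient force = Coriolis force):
V_g = (1/(fρ)) |∂P/∂n| = 1.15×10⁻³ / (1.30×10⁻⁴ × 1.21) = 7.29 m/s

7.3 m s⁻¹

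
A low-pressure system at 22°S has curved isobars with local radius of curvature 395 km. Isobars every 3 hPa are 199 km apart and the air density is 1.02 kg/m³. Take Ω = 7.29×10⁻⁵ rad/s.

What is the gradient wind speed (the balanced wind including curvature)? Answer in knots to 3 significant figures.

Coriolis parameter at 22°S:
f = 2Ω sin φ = 2 × 7.29×10⁻⁵ × sin 22° = 5.46×10⁻⁵ s⁻¹
Pressure gradient: |∂P/∂n| = 300 Pa / 199000 m = 1.51×10⁻³ Pa/m
Geostrophic speed: V_g = |∂P/∂n|/(fρ) = 1.51×10⁻³/(5.46×10⁻⁵ × 1.02) = 27.1 m/s
Around a low, centrifugal force acts outward with Coriolis, so pressure-gradient force balances both:
(1/ρ)|∂P/∂n| = fV + V²/R  →  V² + fR·V − fR·V_g = 0
With fR = 5.46×10⁻⁵ × 395×10³ m = 21.6 m/s:
V = [−fR + √((fR)² + 4 fR V_g)]/2 = [−21.6 + √(21.6² + 4×21.6×27.1)]/2 = 15.7 m/s
Subgeostrophic (V < V_g = 27.1 m/s), as expected around a low.
Converting: 15.7 m/s × 1.944 = 30.5 knots

30.5 knots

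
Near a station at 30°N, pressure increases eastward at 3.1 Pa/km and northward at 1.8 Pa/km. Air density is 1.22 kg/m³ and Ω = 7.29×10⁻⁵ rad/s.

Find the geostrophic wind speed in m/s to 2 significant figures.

Coriolis parameter at 30°N:
f = 2Ω sin φ = 2 × 7.29×10⁻⁵ × sin 30° = 7.29×10⁻⁵ s⁻¹
Component geostrophic relations (x east, y north):
u_g = −(1/(fρ)) ∂P/∂y,  v_g = (1/(fρ)) ∂P/∂x
u_g = −(1.8×10⁻³)/(7.29×10⁻⁵ × 1.22) = −20.2 m/s;  v_g = (3.1×10⁻³)/(7.29×10⁻⁵ × 1.22) = 34.9 m/s
|V_g| = √(u_g² + v_g²) = 40.3 m/s

40 m/s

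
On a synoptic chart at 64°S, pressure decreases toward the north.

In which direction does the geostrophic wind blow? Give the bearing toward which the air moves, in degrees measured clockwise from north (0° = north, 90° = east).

The pressure-gradient force points toward the north (bearing 000°).
Geostrophic balance: in the Southern Hemisphere the Coriolis force deflects motion to the left, so the geostrophic wind blows 90° to the left of the pressure-gradient force (low pressure on the right).
Rotating 000° by 90° counterclockwise gives 270° — the wind blows toward the west.

270°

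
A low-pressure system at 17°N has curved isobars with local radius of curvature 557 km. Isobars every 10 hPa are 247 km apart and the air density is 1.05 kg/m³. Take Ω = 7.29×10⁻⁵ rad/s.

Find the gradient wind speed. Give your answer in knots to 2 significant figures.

Coriolis parameter at 17°N:
f = 2Ω sin φ = 2 × 7.29×10⁻⁵ × sin 17° = 4.26×10⁻⁵ s⁻¹
Pressure gradient: |∂P/∂n| = 1000 Pa / 247000 m = 4.05×10⁻³ Pa/m
Geostrophic speed: V_g = |∂P/∂n|/(fρ) = 4.05×10⁻³/(4.26×10⁻⁵ × 1.05) = 90.5 m/s
Around a low, centrifugal force acts outward with Coriolis, so pressure-gradient force balances both:
(1/ρ)|∂P/∂n| = fV + V²/R  →  V² + fR·V − fR·V_g = 0
With fR = 4.26×10⁻⁵ × 557×10³ m = 23.7 m/s:
V = [−fR + √((fR)² + 4 fR V_g)]/2 = [−23.7 + √(23.7² + 4×23.7×90.5)]/2 = 36 m/s
Subgeostrophic (V < V_g = 90.5 m/s), as expected around a low.
Converting: 36 m/s × 1.944 = 70 knots

70 knots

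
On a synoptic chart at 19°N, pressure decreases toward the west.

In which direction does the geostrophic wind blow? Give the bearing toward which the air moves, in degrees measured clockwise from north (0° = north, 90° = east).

000°

The pressure-gradient force points toward the west (bearing 270°).
Geostrophic balance: in the Northern Hemisphere the Coriolis force deflects motion to the right, so the geostrophic wind blows 90° to the right of the pressure-gradient force (low pressure on the left).
Rotating 270° by 90° clockwise gives 000° — the wind blows toward the north.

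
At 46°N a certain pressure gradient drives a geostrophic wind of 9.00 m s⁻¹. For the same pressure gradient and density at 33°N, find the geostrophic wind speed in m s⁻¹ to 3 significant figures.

11.9 m s⁻¹

With the same pressure gradient and density, V_g ∝ 1/f ∝ 1/sin φ.
V₂ = V₁ · sin φ₁ / sin φ₂ = 9.00 × sin 46° / sin 33°
V₂ = 9.00 × 0.7193/0.5446 = 11.9 m s⁻¹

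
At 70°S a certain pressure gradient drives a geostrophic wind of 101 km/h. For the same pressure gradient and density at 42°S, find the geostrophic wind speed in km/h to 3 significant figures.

142 km/h

With the same pressure gradient and density, V_g ∝ 1/f ∝ 1/sin φ.
V₂ = V₁ · sin φ₁ / sin φ₂ = 101 × sin 70° / sin 42°
V₂ = 101 × 0.9397/0.6691 = 142 km/h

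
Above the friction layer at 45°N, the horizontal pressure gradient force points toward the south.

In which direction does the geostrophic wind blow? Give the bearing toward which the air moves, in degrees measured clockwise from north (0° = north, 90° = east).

The pressure-gradient force points toward the south (bearing 180°).
Geostrophic balance: in the Northern Hemisphere the Coriolis force deflects motion to the right, so the geostrophic wind blows 90° to the right of the pressure-gradient force (low pressure on the left).
Rotating 180° by 90° clockwise gives 270° — the wind blows toward the west.

270°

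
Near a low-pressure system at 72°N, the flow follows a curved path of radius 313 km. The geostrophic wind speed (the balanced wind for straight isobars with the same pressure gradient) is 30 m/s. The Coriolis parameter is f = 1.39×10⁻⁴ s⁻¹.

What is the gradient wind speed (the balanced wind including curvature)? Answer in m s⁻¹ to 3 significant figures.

Around a low, centrifugal force acts outward with Coriolis, so pressure-gradient force balances both:
(1/ρ)|∂P/∂n| = fV + V²/R  →  V² + fR·V − fR·V_g = 0
With fR = 1.39×10⁻⁴ × 313×10³ m = 43.5 m/s:
V = [−fR + √((fR)² + 4 fR V_g)]/2 = [−43.5 + √(43.5² + 4×43.5×30)]/2 = 20.4 m/s
Subgeostrophic (V < V_g = 30 m/s), as expected around a low.

20.4 m s⁻¹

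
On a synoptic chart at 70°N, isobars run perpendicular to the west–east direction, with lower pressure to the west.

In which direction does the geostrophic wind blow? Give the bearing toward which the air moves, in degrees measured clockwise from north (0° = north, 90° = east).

The pressure-gradient force points toward the west (bearing 270°).
Geostrophic balance: in the Northern Hemisphere the Coriolis force deflects motion to the right, so the geostrophic wind blows 90° to the right of the pressure-gradient force (low pressure on the left).
Rotating 270° by 90° clockwise gives 000° — the wind blows toward the north.

000°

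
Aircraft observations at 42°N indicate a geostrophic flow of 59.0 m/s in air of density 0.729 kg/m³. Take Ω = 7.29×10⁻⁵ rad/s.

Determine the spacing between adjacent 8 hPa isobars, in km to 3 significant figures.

Coriolis parameter at 42°N:
f = 2Ω sin φ = 2 × 7.29×10⁻⁵ × sin 42° = 9.76×10⁻⁵ s⁻¹
Geostrophic balance rearranged: |∂P/∂n| = f ρ V_g
|∂P/∂n| = 9.76×10⁻⁵ × 0.729 × 59.0 = 4.20×10⁻³ Pa/m
Isobar spacing: Δn = ΔP/|∂P/∂n| = 800 Pa / 4.20×10⁻³ Pa/m = 190652 m ≈ 191 km

191 km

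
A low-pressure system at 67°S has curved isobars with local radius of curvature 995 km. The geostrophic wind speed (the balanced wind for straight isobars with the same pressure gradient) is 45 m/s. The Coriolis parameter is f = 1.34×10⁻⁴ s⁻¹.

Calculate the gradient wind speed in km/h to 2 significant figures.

130 km/h

Around a low, centrifugal force acts outward with Coriolis, so pressure-gradient force balances both:
(1/ρ)|∂P/∂n| = fV + V²/R  →  V² + fR·V − fR·V_g = 0
With fR = 1.34×10⁻⁴ × 995×10³ m = 133 m/s:
V = [−fR + √((fR)² + 4 fR V_g)]/2 = [−133 + √(133² + 4×133×45)]/2 = 35.5 m/s
Subgeostrophic (V < V_g = 45 m/s), as expected around a low.
Converting: 35.5 m/s × 3.6 = 130 km/h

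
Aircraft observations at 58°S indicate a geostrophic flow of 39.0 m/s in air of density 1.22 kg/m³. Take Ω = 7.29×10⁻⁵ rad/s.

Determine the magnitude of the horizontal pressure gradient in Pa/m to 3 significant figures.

5.88×10⁻³ Pa/m

Coriolis parameter at 58°S:
f = 2Ω sin φ = 2 × 7.29×10⁻⁵ × sin 58° = 1.24×10⁻⁴ s⁻¹
Geostrophic balance rearranged: |∂P/∂n| = f ρ V_g
|∂P/∂n| = 1.24×10⁻⁴ × 1.22 × 39.0 = 5.88×10⁻³ Pa/m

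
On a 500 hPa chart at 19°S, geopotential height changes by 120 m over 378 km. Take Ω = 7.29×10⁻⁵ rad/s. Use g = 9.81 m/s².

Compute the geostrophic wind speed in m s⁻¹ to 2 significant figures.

66 m s⁻¹

Coriolis parameter at 19°S:
f = 2Ω sin φ = 2 × 7.29×10⁻⁵ × sin 19° = 4.75×10⁻⁵ s⁻¹
Height gradient: |∂Z/∂n| = 120 m / 378000 m = 3.17×10⁻⁴
On a pressure surface, geostrophic balance gives V_g = (g/f)|∂Z/∂n|:
V_g = 9.81 × 3.17×10⁻⁴ / 4.75×10⁻⁵ = 65.6 m/s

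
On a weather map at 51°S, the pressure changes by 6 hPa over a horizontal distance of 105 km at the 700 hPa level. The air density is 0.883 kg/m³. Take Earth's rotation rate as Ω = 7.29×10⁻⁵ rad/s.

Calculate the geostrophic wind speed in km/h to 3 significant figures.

206 km/h

Coriolis parameter at 51°S:
f = 2Ω sin φ = 2 × 7.29×10⁻⁵ × sin 51° = 1.13×10⁻⁴ s⁻¹
Pressure gradient: |∂P/∂n| = 600 Pa / 105000 m = 5.71×10⁻³ Pa/m
Geostrophic balance (pressure-gradient force = Coriolis force):
V_g = (1/(fρ)) |∂P/∂n| = 5.71×10⁻³ / (1.13×10⁻⁴ × 0.883) = 57.1 m/s
Converting: 57.1 m/s × 3.6 = 206 km/h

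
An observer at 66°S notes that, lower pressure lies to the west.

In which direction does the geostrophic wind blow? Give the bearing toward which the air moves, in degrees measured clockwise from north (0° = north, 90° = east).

The pressure-gradient force points toward the west (bearing 270°).
Geostrophic balance: in the Southern Hemisphere the Coriolis force deflects motion to the left, so the geostrophic wind blows 90° to the left of the pressure-gradient force (low pressure on the right).
Rotating 270° by 90° counterclockwise gives 180° — the wind blows toward the south.

180°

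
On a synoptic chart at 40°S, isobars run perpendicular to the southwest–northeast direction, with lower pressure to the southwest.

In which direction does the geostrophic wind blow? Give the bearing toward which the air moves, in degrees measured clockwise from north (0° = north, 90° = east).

135°

The pressure-gradient force points toward the southwest (bearing 225°).
Geostrophic balance: in the Southern Hemisphere the Coriolis force deflects motion to the left, so the geostrophic wind blows 90° to the left of the pressure-gradient force (low pressure on the right).
Rotating 225° by 90° counterclockwise gives 135° — the wind blows toward the southeast.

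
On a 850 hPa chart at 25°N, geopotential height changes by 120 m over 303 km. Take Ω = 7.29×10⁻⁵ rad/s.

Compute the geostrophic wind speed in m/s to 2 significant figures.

Coriolis parameter at 25°N:
f = 2Ω sin φ = 2 × 7.29×10⁻⁵ × sin 25° = 6.16×10⁻⁵ s⁻¹
Height gradient: |∂Z/∂n| = 120 m / 303000 m = 3.96×10⁻⁴
On a pressure surface, geostrophic balance gives V_g = (g/f)|∂Z/∂n|:
V_g = 9.81 × 3.96×10⁻⁴ / 6.16×10⁻⁵ = 63.1 m/s

63 m/s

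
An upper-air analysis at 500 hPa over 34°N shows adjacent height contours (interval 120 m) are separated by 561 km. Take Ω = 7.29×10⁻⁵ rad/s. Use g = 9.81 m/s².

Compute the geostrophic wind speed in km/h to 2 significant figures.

93 km/h

Coriolis parameter at 34°N:
f = 2Ω sin φ = 2 × 7.29×10⁻⁵ × sin 34° = 8.15×10⁻⁵ s⁻¹
Height gradient: |∂Z/∂n| = 120 m / 561000 m = 2.14×10⁻⁴
On a pressure surface, geostrophic balance gives V_g = (g/f)|∂Z/∂n|:
V_g = 9.81 × 2.14×10⁻⁴ / 8.15×10⁻⁵ = 25.7 m/s
Converting: 25.7 m/s × 3.6 = 93 km/h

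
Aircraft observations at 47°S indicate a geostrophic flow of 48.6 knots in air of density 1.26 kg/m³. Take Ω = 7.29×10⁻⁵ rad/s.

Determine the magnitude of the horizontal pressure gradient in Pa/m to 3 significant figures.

3.36×10⁻³ Pa/m

Coriolis parameter at 47°S:
f = 2Ω sin φ = 2 × 7.29×10⁻⁵ × sin 47° = 1.07×10⁻⁴ s⁻¹
Wind speed in SI: 48.6 knots = 25.0 m/s
Geostrophic balance rearranged: |∂P/∂n| = f ρ V_g
|∂P/∂n| = 1.07×10⁻⁴ × 1.26 × 25.0 = 3.36×10⁻³ Pa/m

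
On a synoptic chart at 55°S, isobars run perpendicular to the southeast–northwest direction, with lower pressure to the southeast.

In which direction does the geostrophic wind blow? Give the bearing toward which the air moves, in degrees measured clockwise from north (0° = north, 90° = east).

045°

The pressure-gradient force points toward the southeast (bearing 135°).
Geostrophic balance: in the Southern Hemisphere the Coriolis force deflects motion to the left, so the geostrophic wind blows 90° to the left of the pressure-gradient force (low pressure on the right).
Rotating 135° by 90° counterclockwise gives 045° — the wind blows toward the northeast.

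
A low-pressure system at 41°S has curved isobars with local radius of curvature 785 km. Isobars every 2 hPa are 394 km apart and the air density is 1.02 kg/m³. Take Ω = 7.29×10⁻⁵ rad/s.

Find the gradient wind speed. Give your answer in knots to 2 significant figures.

Coriolis parameter at 41°S:
f = 2Ω sin φ = 2 × 7.29×10⁻⁵ × sin 41° = 9.57×10⁻⁵ s⁻¹
Pressure gradient: |∂P/∂n| = 200 Pa / 394000 m = 5.08×10⁻⁴ Pa/m
Geostrophic speed: V_g = |∂P/∂n|/(fρ) = 5.08×10⁻⁴/(9.57×10⁻⁵ × 1.02) = 5.20 m/s
Around a low, centrifugal force acts outward with Coriolis, so pressure-gradient force balances both:
(1/ρ)|∂P/∂n| = fV + V²/R  →  V² + fR·V − fR·V_g = 0
With fR = 9.57×10⁻⁵ × 785×10³ m = 75.1 m/s:
V = [−fR + √((fR)² + 4 fR V_g)]/2 = [−75.1 + √(75.1² + 4×75.1×5.2)]/2 = 4.88 m/s
Subgeostrophic (V < V_g = 5.2 m/s), as expected around a low.
Converting: 4.88 m/s × 1.944 = 9.5 knots

9.5 knots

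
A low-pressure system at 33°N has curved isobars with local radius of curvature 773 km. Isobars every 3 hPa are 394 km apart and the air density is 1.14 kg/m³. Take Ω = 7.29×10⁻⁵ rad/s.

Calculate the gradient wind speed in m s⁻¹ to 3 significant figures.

Coriolis parameter at 33°N:
f = 2Ω sin φ = 2 × 7.29×10⁻⁵ × sin 33° = 7.94×10⁻⁵ s⁻¹
Pressure gradient: |∂P/∂n| = 300 Pa / 394000 m = 7.61×10⁻⁴ Pa/m
Geostrophic speed: V_g = |∂P/∂n|/(fρ) = 7.61×10⁻⁴/(7.94×10⁻⁵ × 1.14) = 8.41 m/s
Around a low, centrifugal force acts outward with Coriolis, so pressure-gradient force balances both:
(1/ρ)|∂P/∂n| = fV + V²/R  →  V² + fR·V − fR·V_g = 0
With fR = 7.94×10⁻⁵ × 773×10³ m = 61.4 m/s:
V = [−fR + √((fR)² + 4 fR V_g)]/2 = [−61.4 + √(61.4² + 4×61.4×8.41)]/2 = 7.5 m/s
Subgeostrophic (V < V_g = 8.41 m/s), as expected around a low.

7.50 m s⁻¹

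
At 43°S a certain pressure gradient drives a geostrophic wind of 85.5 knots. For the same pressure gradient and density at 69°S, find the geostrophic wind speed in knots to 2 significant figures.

62 knots

With the same pressure gradient and density, V_g ∝ 1/f ∝ 1/sin φ.
V₂ = V₁ · sin φ₁ / sin φ₂ = 85.5 × sin 43° / sin 69°
V₂ = 85.5 × 0.6820/0.9336 = 62 knots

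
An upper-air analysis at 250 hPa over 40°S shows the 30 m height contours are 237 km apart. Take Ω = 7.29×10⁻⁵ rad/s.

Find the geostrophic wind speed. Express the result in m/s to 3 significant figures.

13.3 m/s

Coriolis parameter at 40°S:
f = 2Ω sin φ = 2 × 7.29×10⁻⁵ × sin 40° = 9.37×10⁻⁵ s⁻¹
Height gradient: |∂Z/∂n| = 30 m / 237000 m = 1.27×10⁻⁴
On a pressure surface, geostrophic balance gives V_g = (g/f)|∂Z/∂n|:
V_g = 9.81 × 1.27×10⁻⁴ / 9.37×10⁻⁵ = 13.3 m/s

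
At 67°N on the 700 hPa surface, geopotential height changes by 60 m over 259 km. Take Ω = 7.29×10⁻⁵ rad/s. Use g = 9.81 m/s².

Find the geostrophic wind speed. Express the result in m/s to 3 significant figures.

Coriolis parameter at 67°N:
f = 2Ω sin φ = 2 × 7.29×10⁻⁵ × sin 67° = 1.34×10⁻⁴ s⁻¹
Height gradient: |∂Z/∂n| = 60 m / 259000 m = 2.32×10⁻⁴
On a pressure surface, geostrophic balance gives V_g = (g/f)|∂Z/∂n|:
V_g = 9.81 × 2.32×10⁻⁴ / 1.34×10⁻⁴ = 16.9 m/s

16.9 m/s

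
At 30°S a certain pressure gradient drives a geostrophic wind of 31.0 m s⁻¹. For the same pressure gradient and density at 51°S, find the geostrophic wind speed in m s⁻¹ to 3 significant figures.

With the same pressure gradient and density, V_g ∝ 1/f ∝ 1/sin φ.
V₂ = V₁ · sin φ₁ / sin φ₂ = 31.0 × sin 30° / sin 51°
V₂ = 31.0 × 0.5000/0.7771 = 19.9 m s⁻¹

19.9 m s⁻¹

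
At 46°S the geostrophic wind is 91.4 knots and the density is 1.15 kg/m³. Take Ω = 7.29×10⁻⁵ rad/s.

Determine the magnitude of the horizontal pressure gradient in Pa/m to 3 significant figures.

Coriolis parameter at 46°S:
f = 2Ω sin φ = 2 × 7.29×10⁻⁵ × sin 46° = 1.05×10⁻⁴ s⁻¹
Wind speed in SI: 91.4 knots = 47.0 m/s
Geostrophic balance rearranged: |∂P/∂n| = f ρ V_g
|∂P/∂n| = 1.05×10⁻⁴ × 1.15 × 47.0 = 5.67×10⁻³ Pa/m

5.67×10⁻³ Pa/m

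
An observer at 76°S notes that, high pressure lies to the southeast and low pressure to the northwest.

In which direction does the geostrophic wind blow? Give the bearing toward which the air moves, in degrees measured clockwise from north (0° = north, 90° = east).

225°

The pressure-gradient force points toward the northwest (bearing 315°).
Geostrophic balance: in the Southern Hemisphere the Coriolis force deflects motion to the left, so the geostrophic wind blows 90° to the left of the pressure-gradient force (low pressure on the right).
Rotating 315° by 90° counterclockwise gives 225° — the wind blows toward the southwest.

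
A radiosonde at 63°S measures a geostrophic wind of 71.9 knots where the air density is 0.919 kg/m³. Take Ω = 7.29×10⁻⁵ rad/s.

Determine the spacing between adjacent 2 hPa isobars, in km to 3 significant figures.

Coriolis parameter at 63°S:
f = 2Ω sin φ = 2 × 7.29×10⁻⁵ × sin 63° = 1.30×10⁻⁴ s⁻¹
Wind speed in SI: 71.9 knots = 37.0 m/s
Geostrophic balance rearranged: |∂P/∂n| = f ρ V_g
|∂P/∂n| = 1.30×10⁻⁴ × 0.919 × 37.0 = 4.42×10⁻³ Pa/m
Isobar spacing: Δn = ΔP/|∂P/∂n| = 200 Pa / 4.42×10⁻³ Pa/m = 45291 m ≈ 45.3 km

45.3 km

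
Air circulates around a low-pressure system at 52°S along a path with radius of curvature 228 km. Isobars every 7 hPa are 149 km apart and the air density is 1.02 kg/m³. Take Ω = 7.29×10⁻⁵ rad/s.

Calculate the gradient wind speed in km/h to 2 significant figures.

79 km/h

Coriolis parameter at 52°S:
f = 2Ω sin φ = 2 × 7.29×10⁻⁵ × sin 52° = 1.15×10⁻⁴ s⁻¹
Pressure gradient: |∂P/∂n| = 700 Pa / 149000 m = 4.70×10⁻³ Pa/m
Geostrophic speed: V_g = |∂P/∂n|/(fρ) = 4.70×10⁻³/(1.15×10⁻⁴ × 1.02) = 40.1 m/s
Around a low, centrifugal force acts outward with Coriolis, so pressure-gradient force balances both:
(1/ρ)|∂P/∂n| = fV + V²/R  →  V² + fR·V − fR·V_g = 0
With fR = 1.15×10⁻⁴ × 228×10³ m = 26.2 m/s:
V = [−fR + √((fR)² + 4 fR V_g)]/2 = [−26.2 + √(26.2² + 4×26.2×40.1)]/2 = 21.9 m/s
Subgeostrophic (V < V_g = 40.1 m/s), as expected around a low.
Converting: 21.9 m/s × 3.6 = 79 km/h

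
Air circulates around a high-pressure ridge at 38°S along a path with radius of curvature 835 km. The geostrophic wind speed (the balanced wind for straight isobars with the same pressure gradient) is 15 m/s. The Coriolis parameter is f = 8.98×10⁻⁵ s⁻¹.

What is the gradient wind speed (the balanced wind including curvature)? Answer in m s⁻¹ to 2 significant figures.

Around a high, pressure-gradient force acts outward with centrifugal, so Coriolis balances both:
fV = (1/ρ)|∂P/∂n| + V²/R  →  V² − fR·V + fR·V_g = 0
With fR = 8.98×10⁻⁵ × 835×10³ m = 75.0 m/s:
V = [fR − √((fR)² − 4 fR V_g)]/2 = [75.0 − √(75.0² − 4×75.0×15)]/2 = 20.7 m/s
Supergeostrophic (V > V_g = 15 m/s), as expected around a high.

21 m s⁻¹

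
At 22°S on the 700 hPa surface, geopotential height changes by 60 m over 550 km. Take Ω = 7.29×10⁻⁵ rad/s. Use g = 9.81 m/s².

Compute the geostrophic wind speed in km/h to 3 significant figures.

70.5 km/h

Coriolis parameter at 22°S:
f = 2Ω sin φ = 2 × 7.29×10⁻⁵ × sin 22° = 5.46×10⁻⁵ s⁻¹
Height gradient: |∂Z/∂n| = 60 m / 550000 m = 1.09×10⁻⁴
On a pressure surface, geostrophic balance gives V_g = (g/f)|∂Z/∂n|:
V_g = 9.81 × 1.09×10⁻⁴ / 5.46×10⁻⁵ = 19.6 m/s
Converting: 19.6 m/s × 3.6 = 70.5 km/h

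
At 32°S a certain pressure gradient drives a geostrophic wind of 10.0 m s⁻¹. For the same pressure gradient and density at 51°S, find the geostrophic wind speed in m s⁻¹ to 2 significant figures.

With the same pressure gradient and density, V_g ∝ 1/f ∝ 1/sin φ.
V₂ = V₁ · sin φ₁ / sin φ₂ = 10.0 × sin 32° / sin 51°
V₂ = 10.0 × 0.5299/0.7771 = 6.8 m s⁻¹

6.8 m s⁻¹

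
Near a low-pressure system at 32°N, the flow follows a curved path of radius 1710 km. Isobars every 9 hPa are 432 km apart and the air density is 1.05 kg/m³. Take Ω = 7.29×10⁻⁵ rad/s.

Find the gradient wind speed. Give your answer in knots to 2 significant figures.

Coriolis parameter at 32°N:
f = 2Ω sin φ = 2 × 7.29×10⁻⁵ × sin 32° = 7.73×10⁻⁵ s⁻¹
Pressure gradient: |∂P/∂n| = 900 Pa / 432000 m = 2.08×10⁻³ Pa/m
Geostrophic speed: V_g = |∂P/∂n|/(fρ) = 2.08×10⁻³/(7.73×10⁻⁵ × 1.05) = 25.7 m/s
Around a low, centrifugal force acts outward with Coriolis, so pressure-gradient force balances both:
(1/ρ)|∂P/∂n| = fV + V²/R  →  V² + fR·V − fR·V_g = 0
With fR = 7.73×10⁻⁵ × 1710×10³ m = 132 m/s:
V = [−fR + √((fR)² + 4 fR V_g)]/2 = [−132 + √(132² + 4×132×25.7)]/2 = 22 m/s
Subgeostrophic (V < V_g = 25.7 m/s), as expected around a low.
Converting: 22 m/s × 1.944 = 43 knots

43 knots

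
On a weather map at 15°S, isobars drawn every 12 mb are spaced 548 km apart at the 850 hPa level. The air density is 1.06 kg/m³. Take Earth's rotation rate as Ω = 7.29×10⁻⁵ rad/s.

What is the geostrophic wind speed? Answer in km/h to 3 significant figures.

Coriolis parameter at 15°S:
f = 2Ω sin φ = 2 × 7.29×10⁻⁵ × sin 15° = 3.77×10⁻⁵ s⁻¹
Pressure gradient: |∂P/∂n| = 1200 Pa / 548000 m = 2.19×10⁻³ Pa/m
Geostrophic balance (pressure-gradient force = Coriolis force):
V_g = (1/(fρ)) |∂P/∂n| = 2.19×10⁻³ / (3.77×10⁻⁵ × 1.06) = 54.7 m/s
Converting: 54.7 m/s × 3.6 = 197 km/h

197 km/h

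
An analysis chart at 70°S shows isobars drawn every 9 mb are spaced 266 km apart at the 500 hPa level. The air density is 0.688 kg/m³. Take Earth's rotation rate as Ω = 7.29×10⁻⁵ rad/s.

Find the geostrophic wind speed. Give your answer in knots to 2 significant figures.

70 knots

Coriolis parameter at 70°S:
f = 2Ω sin φ = 2 × 7.29×10⁻⁵ × sin 70° = 1.37×10⁻⁴ s⁻¹
Pressure gradient: |∂P/∂n| = 900 Pa / 266000 m = 3.38×10⁻³ Pa/m
Geostrophic balance (pressure-gradient force = Coriolis force):
V_g = (1/(fρ)) |∂P/∂n| = 3.38×10⁻³ / (1.37×10⁻⁴ × 0.688) = 35.9 m/s
Converting: 35.9 m/s × 1.944 = 70 knots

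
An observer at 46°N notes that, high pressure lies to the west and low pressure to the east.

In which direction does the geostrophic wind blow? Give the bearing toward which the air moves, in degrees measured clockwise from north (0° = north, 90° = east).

180°

The pressure-gradient force points toward the east (bearing 090°).
Geostrophic balance: in the Northern Hemisphere the Coriolis force deflects motion to the right, so the geostrophic wind blows 90° to the right of the pressure-gradient force (low pressure on the left).
Rotating 090° by 90° clockwise gives 180° — the wind blows toward the south.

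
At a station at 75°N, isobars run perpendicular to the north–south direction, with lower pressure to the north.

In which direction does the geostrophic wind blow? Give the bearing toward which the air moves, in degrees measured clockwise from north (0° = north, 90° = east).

The pressure-gradient force points toward the north (bearing 000°).
Geostrophic balance: in the Northern Hemisphere the Coriolis force deflects motion to the right, so the geostrophic wind blows 90° to the right of the pressure-gradient force (low pressure on the left).
Rotating 000° by 90° clockwise gives 090° — the wind blows toward the east.

090°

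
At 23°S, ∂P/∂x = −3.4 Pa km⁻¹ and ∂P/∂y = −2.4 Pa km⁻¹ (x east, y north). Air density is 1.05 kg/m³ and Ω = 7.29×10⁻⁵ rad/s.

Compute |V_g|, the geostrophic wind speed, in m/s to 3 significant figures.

Coriolis parameter at 23°S:
f = 2Ω sin φ = 2 × 7.29×10⁻⁵ × sin 23° = 5.70×10⁻⁵ s⁻¹
In the Southern Hemisphere f is negative: f = −5.70×10⁻⁵ s⁻¹.
Component geostrophic relations (x east, y north):
u_g = −(1/(fρ)) ∂P/∂y,  v_g = (1/(fρ)) ∂P/∂x
u_g = −(−2.4×10⁻³)/(−5.70×10⁻⁵ × 1.05) = −40.1 m/s;  v_g = (−3.4×10⁻³)/(−5.70×10⁻⁵ × 1.05) = 56.8 m/s
|V_g| = √(u_g² + v_g²) = 69.6 m/s

69.6 m/s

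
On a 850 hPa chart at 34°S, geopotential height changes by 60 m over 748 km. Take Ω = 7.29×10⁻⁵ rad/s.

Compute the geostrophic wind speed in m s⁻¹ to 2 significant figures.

Coriolis parameter at 34°S:
f = 2Ω sin φ = 2 × 7.29×10⁻⁵ × sin 34° = 8.15×10⁻⁵ s⁻¹
Height gradient: |∂Z/∂n| = 60 m / 748000 m = 8.02×10⁻⁵
On a pressure surface, geostrophic balance gives V_g = (g/f)|∂Z/∂n|:
V_g = 9.81 × 8.02×10⁻⁵ / 8.15×10⁻⁵ = 9.65 m/s

9.7 m s⁻¹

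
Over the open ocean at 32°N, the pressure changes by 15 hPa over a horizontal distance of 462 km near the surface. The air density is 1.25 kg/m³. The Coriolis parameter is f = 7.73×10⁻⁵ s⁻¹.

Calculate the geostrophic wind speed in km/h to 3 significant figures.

Pressure gradient: |∂P/∂n| = 1500 Pa / 462000 m = 3.25×10⁻³ Pa/m
Geostrophic balance (pressure-gradient force = Coriolis force):
V_g = (1/(fρ)) |∂P/∂n| = 3.25×10⁻³ / (7.73×10⁻⁵ × 1.25) = 33.6 m/s
Converting: 33.6 m/s × 3.6 = 121 km/h

121 km/h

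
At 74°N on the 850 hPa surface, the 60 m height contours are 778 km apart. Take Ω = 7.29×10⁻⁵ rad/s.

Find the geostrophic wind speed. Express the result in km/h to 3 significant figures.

19.4 km/h

Coriolis parameter at 74°N:
f = 2Ω sin φ = 2 × 7.29×10⁻⁵ × sin 74° = 1.40×10⁻⁴ s⁻¹
Height gradient: |∂Z/∂n| = 60 m / 778000 m = 7.71×10⁻⁵
On a pressure surface, geostrophic balance gives V_g = (g/f)|∂Z/∂n|:
V_g = 9.81 × 7.71×10⁻⁵ / 1.40×10⁻⁴ = 5.40 m/s
Converting: 5.40 m/s × 3.6 = 19.4 km/h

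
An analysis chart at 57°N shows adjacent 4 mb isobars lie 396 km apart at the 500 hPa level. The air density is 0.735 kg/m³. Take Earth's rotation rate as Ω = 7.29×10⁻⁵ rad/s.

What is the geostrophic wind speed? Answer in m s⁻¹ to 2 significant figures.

11 m s⁻¹

Coriolis parameter at 57°N:
f = 2Ω sin φ = 2 × 7.29×10⁻⁵ × sin 57° = 1.22×10⁻⁴ s⁻¹
Pressure gradient: |∂P/∂n| = 400 Pa / 396000 m = 1.01×10⁻³ Pa/m
Geostrophic balance (pressure-gradient force = Coriolis force):
V_g = (1/(fρ)) |∂P/∂n| = 1.01×10⁻³ / (1.22×10⁻⁴ × 0.735) = 11.2 m/s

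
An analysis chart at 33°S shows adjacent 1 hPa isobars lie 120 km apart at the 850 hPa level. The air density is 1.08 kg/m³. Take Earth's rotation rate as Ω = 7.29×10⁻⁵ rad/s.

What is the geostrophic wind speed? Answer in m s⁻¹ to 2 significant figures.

9.7 m s⁻¹

Coriolis parameter at 33°S:
f = 2Ω sin φ = 2 × 7.29×10⁻⁵ × sin 33° = 7.94×10⁻⁵ s⁻¹
Pressure gradient: |∂P/∂n| = 100 Pa / 120000 m = 8.33×10⁻⁴ Pa/m
Geostrophic balance (pressure-gradient force = Coriolis force):
V_g = (1/(fρ)) |∂P/∂n| = 8.33×10⁻⁴ / (7.94×10⁻⁵ × 1.08) = 9.72 m/s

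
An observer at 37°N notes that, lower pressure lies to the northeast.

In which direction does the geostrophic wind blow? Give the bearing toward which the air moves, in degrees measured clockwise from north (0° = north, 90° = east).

135°

The pressure-gradient force points toward the northeast (bearing 045°).
Geostrophic balance: in the Northern Hemisphere the Coriolis force deflects motion to the right, so the geostrophic wind blows 90° to the right of the pressure-gradient force (low pressure on the left).
Rotating 045° by 90° clockwise gives 135° — the wind blows toward the southeast.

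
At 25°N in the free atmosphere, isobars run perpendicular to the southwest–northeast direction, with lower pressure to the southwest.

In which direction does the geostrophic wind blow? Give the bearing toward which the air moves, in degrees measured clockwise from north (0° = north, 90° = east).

The pressure-gradient force points toward the southwest (bearing 225°).
Geostrophic balance: in the Northern Hemisphere the Coriolis force deflects motion to the right, so the geostrophic wind blows 90° to the right of the pressure-gradient force (low pressure on the left).
Rotating 225° by 90° clockwise gives 315° — the wind blows toward the northwest.

315°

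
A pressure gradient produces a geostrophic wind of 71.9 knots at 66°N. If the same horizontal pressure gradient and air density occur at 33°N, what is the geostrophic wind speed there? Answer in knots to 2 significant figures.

With the same pressure gradient and density, V_g ∝ 1/f ∝ 1/sin φ.
V₂ = V₁ · sin φ₁ / sin φ₂ = 71.9 × sin 66° / sin 33°
V₂ = 71.9 × 0.9135/0.5446 = 120 knots

120 knots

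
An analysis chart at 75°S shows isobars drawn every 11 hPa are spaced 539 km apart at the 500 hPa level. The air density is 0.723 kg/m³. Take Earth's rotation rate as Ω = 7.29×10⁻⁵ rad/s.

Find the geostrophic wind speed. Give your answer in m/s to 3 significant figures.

20.0 m/s

Coriolis parameter at 75°S:
f = 2Ω sin φ = 2 × 7.29×10⁻⁵ × sin 75° = 1.41×10⁻⁴ s⁻¹
Pressure gradient: |∂P/∂n| = 1100 Pa / 539000 m = 2.04×10⁻³ Pa/m
Geostrophic balance (pressure-gradient force = Coriolis force):
V_g = (1/(fρ)) |∂P/∂n| = 2.04×10⁻³ / (1.41×10⁻⁴ × 0.723) = 20.0 m/s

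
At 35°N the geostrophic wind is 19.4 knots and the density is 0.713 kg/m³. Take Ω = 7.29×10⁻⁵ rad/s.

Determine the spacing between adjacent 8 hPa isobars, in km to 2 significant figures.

Coriolis parameter at 35°N:
f = 2Ω sin φ = 2 × 7.29×10⁻⁵ × sin 35° = 8.36×10⁻⁵ s⁻¹
Wind speed in SI: 19.4 knots = 9.98 m/s
Geostrophic balance rearranged: |∂P/∂n| = f ρ V_g
|∂P/∂n| = 8.36×10⁻⁵ × 0.713 × 9.98 = 5.95×10⁻⁴ Pa/m
Isobar spacing: Δn = ΔP/|∂P/∂n| = 800 Pa / 5.95×10⁻⁴ Pa/m = 1344348 m ≈ 1300 km

1300 km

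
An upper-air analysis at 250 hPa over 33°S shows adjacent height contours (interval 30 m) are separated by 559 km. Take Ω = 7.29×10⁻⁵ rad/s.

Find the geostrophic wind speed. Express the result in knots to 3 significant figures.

Coriolis parameter at 33°S:
f = 2Ω sin φ = 2 × 7.29×10⁻⁵ × sin 33° = 7.94×10⁻⁵ s⁻¹
Height gradient: |∂Z/∂n| = 30 m / 559000 m = 5.37×10⁻⁵
On a pressure surface, geostrophic balance gives V_g = (g/f)|∂Z/∂n|:
V_g = 9.81 × 5.37×10⁻⁵ / 7.94×10⁻⁵ = 6.63 m/s
Converting: 6.63 m/s × 1.944 = 12.9 knots

12.9 knots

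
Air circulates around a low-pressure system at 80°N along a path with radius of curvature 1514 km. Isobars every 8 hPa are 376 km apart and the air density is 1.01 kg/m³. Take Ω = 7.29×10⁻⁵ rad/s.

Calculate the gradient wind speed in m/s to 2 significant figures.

14 m/s

Coriolis parameter at 80°N:
f = 2Ω sin φ = 2 × 7.29×10⁻⁵ × sin 80° = 1.44×10⁻⁴ s⁻¹
Pressure gradient: |∂P/∂n| = 800 Pa / 376000 m = 2.13×10⁻³ Pa/m
Geostrophic speed: V_g = |∂P/∂n|/(fρ) = 2.13×10⁻³/(1.44×10⁻⁴ × 1.01) = 14.7 m/s
Around a low, centrifugal force acts outward with Coriolis, so pressure-gradient force balances both:
(1/ρ)|∂P/∂n| = fV + V²/R  →  V² + fR·V − fR·V_g = 0
With fR = 1.44×10⁻⁴ × 1514×10³ m = 217 m/s:
V = [−fR + √((fR)² + 4 fR V_g)]/2 = [−217 + √(217² + 4×217×14.7)]/2 = 13.8 m/s
Subgeostrophic (V < V_g = 14.7 m/s), as expected around a low.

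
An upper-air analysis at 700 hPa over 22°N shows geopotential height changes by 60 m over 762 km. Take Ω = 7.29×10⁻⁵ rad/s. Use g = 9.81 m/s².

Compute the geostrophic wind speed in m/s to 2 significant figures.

14 m/s

Coriolis parameter at 22°N:
f = 2Ω sin φ = 2 × 7.29×10⁻⁵ × sin 22° = 5.46×10⁻⁵ s⁻¹
Height gradient: |∂Z/∂n| = 60 m / 762000 m = 7.87×10⁻⁵
On a pressure surface, geostrophic balance gives V_g = (g/f)|∂Z/∂n|:
V_g = 9.81 × 7.87×10⁻⁵ / 5.46×10⁻⁵ = 14.1 m/s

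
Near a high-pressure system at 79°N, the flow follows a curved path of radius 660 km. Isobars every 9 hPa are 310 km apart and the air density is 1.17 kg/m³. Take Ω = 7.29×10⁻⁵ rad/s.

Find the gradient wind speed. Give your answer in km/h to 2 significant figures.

82 km/h

Coriolis parameter at 79°N:
f = 2Ω sin φ = 2 × 7.29×10⁻⁵ × sin 79° = 1.43×10⁻⁴ s⁻¹
Pressure gradient: |∂P/∂n| = 900 Pa / 310000 m = 2.90×10⁻³ Pa/m
Geostrophic speed: V_g = |∂P/∂n|/(fρ) = 2.90×10⁻³/(1.43×10⁻⁴ × 1.17) = 17.3 m/s
Around a high, pressure-gradient force acts outward with centrifugal, so Coriolis balances both:
fV = (1/ρ)|∂P/∂n| + V²/R  →  V² − fR·V + fR·V_g = 0
With fR = 1.43×10⁻⁴ × 660×10³ m = 94.5 m/s:
V = [fR − √((fR)² − 4 fR V_g)]/2 = [94.5 − √(94.5² − 4×94.5×17.3)]/2 = 22.9 m/s
Supergeostrophic (V > V_g = 17.3 m/s), as expected around a high.
Converting: 22.9 m/s × 3.6 = 82 km/h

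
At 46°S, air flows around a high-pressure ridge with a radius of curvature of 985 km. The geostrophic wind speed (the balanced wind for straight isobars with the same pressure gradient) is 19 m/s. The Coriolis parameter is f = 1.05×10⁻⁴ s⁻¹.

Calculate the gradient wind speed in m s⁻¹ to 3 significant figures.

Around a high, pressure-gradient force acts outward with centrifugal, so Coriolis balances both:
fV = (1/ρ)|∂P/∂n| + V²/R  →  V² − fR·V + fR·V_g = 0
With fR = 1.05×10⁻⁴ × 985×10³ m = 103 m/s:
V = [fR − √((fR)² − 4 fR V_g)]/2 = [103 − √(103² − 4×103×19)]/2 = 25.1 m/s
Supergeostrophic (V > V_g = 19 m/s), as expected around a high.

25.1 m s⁻¹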